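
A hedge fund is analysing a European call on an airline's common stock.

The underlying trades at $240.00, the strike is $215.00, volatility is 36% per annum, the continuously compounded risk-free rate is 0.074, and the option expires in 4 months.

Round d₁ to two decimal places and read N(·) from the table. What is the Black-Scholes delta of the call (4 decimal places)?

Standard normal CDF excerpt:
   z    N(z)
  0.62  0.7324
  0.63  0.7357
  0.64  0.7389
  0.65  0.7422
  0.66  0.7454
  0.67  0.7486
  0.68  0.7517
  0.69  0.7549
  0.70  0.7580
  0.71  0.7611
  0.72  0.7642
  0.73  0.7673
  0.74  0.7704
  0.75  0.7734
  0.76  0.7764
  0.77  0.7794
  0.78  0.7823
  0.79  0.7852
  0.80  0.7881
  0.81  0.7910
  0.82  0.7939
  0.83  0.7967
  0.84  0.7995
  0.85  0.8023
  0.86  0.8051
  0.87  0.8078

0.7734

σ√T = 0.36·√0.3333 = 0.2078
d₁ = [ln(240/215) + (0.074 + 0.36²/2)·0.3333] / 0.2078 = [0.1100 + 0.0463] / 0.2078 = 0.7518 ≈ 0.75
N(d₁) = N(0.75) = 0.7734
Δ_call = N(d₁) = 0.7734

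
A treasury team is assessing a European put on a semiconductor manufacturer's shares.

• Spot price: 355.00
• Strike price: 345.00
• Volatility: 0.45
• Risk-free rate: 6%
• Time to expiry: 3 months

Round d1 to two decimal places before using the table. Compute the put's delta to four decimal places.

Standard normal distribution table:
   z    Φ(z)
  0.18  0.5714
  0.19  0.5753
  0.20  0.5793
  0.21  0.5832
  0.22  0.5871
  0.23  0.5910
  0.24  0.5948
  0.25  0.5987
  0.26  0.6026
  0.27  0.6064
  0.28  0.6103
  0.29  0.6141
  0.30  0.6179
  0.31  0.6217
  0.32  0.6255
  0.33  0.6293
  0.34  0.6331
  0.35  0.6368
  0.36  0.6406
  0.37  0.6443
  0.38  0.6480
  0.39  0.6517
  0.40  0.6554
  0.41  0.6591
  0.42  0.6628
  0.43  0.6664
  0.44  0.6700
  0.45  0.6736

σ√T = 0.45 × 0.5000 = 0.2250
ln(S/K) + (r + σ²/2)T = ln(355/345) + (0.06 + 0.45²/2)·0.25 = 0.0286 + 0.0403 = 0.0689
d₁ = 0.0689 / 0.2250 = 0.3062 → 0.31
N(d₁) = N(0.31) = 0.6217
Δ_put = N(d₁) − 1 = 0.6217 − 1 = -0.3783

-0.3783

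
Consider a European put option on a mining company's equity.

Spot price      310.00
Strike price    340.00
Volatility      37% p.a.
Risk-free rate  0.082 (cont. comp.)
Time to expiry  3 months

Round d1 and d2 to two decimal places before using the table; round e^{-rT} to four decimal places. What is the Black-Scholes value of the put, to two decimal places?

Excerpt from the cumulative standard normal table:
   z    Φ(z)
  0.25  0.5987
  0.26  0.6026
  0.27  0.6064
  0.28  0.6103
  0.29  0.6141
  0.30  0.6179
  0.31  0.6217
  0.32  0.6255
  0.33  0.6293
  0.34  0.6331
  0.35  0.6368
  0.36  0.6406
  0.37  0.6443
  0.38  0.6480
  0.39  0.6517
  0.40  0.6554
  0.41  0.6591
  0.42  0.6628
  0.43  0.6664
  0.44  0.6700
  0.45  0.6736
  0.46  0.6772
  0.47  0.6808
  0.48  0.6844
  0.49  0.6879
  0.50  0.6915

36.42

σ√T = 0.37·√0.25 = 0.1850
d₁ = [ln(310/340) + (0.082 + ½·0.37²)·0.25] / (σ√T) = (-0.0924 + 0.0376) / 0.1850 = -0.2960 which rounds to -0.30
d₂ = -0.2960 − 0.1850 = -0.4810 which rounds to -0.48
exp(−rT) = exp(−0.082·0.25) = 0.9797
P = 340·0.9797·N(0.48) − 310·N(0.30) = 340·0.9797·0.6844 − 310·0.6179 = 227.9723 − 191.5490 = 36.4233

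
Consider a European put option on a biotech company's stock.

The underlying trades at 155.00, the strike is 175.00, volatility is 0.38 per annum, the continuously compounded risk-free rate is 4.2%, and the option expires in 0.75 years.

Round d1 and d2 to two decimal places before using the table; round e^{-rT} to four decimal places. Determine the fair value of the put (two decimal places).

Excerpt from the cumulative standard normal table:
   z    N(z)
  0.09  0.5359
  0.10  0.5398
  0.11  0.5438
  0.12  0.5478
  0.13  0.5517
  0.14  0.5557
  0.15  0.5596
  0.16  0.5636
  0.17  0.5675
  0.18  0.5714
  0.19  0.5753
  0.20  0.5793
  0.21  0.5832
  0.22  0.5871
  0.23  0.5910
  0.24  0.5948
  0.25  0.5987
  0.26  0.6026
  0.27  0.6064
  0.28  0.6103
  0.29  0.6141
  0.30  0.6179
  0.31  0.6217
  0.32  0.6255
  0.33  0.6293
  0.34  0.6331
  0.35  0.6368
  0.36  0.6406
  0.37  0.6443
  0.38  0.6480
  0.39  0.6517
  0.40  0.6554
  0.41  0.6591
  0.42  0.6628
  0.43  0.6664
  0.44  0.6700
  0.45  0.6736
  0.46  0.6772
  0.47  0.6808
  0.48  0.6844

σ√T = 0.38·√0.75 = 0.3291
ln(S/K) + (r + σ²/2)T = ln(155/175) + (0.042 + 0.38²/2)·0.75 = -0.1214 + 0.0857 = -0.0357
d₁ = -0.0357 / 0.3291 = -0.1085 ≈ -0.11
d₂ = d₁ − σ√T = -0.1085 − 0.3291 = -0.4376 ≈ -0.44
exp(−rT) = exp(−0.042·0.75) = 0.9690
N(−d₂) = N(0.44) = 0.6700;  N(−d₁) = N(0.11) = 0.5438
P = 175·0.9690·0.6700 − 155·0.5438 = 113.6153 − 84.2890 = 29.3263

29.33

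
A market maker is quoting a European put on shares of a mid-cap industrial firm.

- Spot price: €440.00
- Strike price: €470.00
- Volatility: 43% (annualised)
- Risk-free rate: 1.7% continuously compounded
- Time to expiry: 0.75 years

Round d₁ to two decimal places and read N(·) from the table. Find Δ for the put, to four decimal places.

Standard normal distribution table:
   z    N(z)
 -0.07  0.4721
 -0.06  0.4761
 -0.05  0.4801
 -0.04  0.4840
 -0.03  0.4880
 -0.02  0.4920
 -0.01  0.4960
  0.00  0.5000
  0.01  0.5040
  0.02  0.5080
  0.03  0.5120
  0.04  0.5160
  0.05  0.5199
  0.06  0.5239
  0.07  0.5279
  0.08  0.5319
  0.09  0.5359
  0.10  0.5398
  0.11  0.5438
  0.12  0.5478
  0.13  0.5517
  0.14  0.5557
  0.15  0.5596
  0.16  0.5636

T = 0.75;  σ√T = 0.3724
d₁ = [ln(440/470) + (0.017 + ½·0.43²)·0.75] / (σ√T) = (-0.0660 + 0.0821) / 0.3724 = 0.0433 → 0.04
N(d₁) = N(0.04) = 0.5160
Δ_put = N(d₁) − 1 = 0.5160 − 1 = -0.4840

-0.4840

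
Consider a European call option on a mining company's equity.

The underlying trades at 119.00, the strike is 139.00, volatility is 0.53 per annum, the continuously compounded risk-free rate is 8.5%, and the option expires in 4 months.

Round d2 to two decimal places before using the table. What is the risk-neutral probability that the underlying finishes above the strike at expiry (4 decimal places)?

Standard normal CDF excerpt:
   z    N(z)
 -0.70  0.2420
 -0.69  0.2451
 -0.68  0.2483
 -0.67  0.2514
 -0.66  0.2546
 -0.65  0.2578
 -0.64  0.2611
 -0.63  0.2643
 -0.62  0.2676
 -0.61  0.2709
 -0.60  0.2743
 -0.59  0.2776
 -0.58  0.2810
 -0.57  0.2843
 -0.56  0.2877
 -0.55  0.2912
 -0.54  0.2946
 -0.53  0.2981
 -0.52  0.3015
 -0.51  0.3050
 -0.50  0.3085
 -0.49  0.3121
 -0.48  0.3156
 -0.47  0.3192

σ√T = 0.53 × 0.5774 = 0.3060
d₁ = [ln(119/139) + (0.085 + ½·0.53²)·0.3333] / (σ√T) = (-0.1554 + 0.0752) / 0.3060 = -0.2621 ≈ -0.26
d₂ = -0.2621 − 0.3060 = -0.5681 ≈ -0.57
Risk-neutral Pr[S_T > K] = N(d₂) = N(-0.57) = 0.2843

0.2843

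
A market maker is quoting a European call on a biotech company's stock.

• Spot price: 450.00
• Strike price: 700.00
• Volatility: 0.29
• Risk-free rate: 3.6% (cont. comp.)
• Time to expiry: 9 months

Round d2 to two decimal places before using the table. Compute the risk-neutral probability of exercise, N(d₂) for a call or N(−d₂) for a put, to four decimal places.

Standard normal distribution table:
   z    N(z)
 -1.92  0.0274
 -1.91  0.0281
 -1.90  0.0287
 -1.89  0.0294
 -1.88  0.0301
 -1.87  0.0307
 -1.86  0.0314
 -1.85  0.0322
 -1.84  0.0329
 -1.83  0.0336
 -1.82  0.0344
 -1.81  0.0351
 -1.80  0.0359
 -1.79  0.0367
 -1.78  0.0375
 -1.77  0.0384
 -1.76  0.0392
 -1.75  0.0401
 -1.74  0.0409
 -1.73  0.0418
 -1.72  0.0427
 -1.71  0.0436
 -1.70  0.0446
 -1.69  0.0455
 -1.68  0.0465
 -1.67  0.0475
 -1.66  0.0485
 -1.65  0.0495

0.0375

σ√T = 0.29 × 0.8660 = 0.2511
ln(S/K) + (r + σ²/2)T = ln(450/700) + (0.036 + 0.29²/2)·0.75 = -0.4418 + 0.0585 = -0.3833
d₁ = -0.3833 / 0.2511 = -1.5262 → -1.53
d₂ = d₁ − σ√T = -1.5262 − 0.2511 = -1.7773 → -1.78
Pr(exercise) under Q = N(d₂) = 0.0375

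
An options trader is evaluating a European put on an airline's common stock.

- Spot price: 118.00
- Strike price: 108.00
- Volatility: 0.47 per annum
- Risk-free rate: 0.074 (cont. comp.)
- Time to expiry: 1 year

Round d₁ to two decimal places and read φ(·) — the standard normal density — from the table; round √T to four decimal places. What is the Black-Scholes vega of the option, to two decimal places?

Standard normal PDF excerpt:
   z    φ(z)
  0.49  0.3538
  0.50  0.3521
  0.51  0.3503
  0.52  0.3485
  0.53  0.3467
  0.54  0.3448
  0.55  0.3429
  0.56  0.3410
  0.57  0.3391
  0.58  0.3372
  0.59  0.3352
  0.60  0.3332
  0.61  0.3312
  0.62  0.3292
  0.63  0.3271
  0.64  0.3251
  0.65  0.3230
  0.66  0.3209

σ√T = 0.47·√1 = 0.4700
d₁ = [ln(118/108) + (0.074 + 0.47²/2)·1] / 0.4700 = [0.0886 + 0.1845] / 0.4700 = 0.5809 which rounds to 0.58
√T = √1 = 1.0000
φ(d₁) = φ(0.58) = 0.3372
vega = S·φ(d₁)·√T = 118·0.3372·1.0000 = 39.7896

39.79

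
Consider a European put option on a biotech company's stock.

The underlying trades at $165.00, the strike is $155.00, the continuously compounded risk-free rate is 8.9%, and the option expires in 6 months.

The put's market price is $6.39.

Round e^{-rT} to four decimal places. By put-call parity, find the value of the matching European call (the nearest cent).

$23.13

e^(−rT) = e^(−0.089·0.5) = 0.9565
Put-call parity: C − P = S − K·e^(−rT) = 165 − 155·0.9565 = 165 − 148.2575 = 16.7425
C = P + (C − P) = 6.39 + (16.7425) = 23.1325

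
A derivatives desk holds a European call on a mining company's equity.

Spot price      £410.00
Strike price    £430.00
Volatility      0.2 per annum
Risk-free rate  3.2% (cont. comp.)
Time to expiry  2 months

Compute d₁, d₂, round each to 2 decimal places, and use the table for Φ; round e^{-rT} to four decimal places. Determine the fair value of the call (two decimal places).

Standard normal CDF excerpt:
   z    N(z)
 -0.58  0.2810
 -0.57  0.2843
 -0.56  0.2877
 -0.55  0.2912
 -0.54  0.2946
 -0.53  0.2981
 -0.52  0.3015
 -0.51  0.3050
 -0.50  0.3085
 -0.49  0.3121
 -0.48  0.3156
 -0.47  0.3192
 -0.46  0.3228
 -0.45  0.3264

σ√T = 0.2·√0.1667 = 0.0816
ln(S/K) + (r + σ²/2)T = ln(410/430) + (0.032 + 0.2²/2)·0.1667 = -0.0476 + 0.0087 = -0.0390
d₁ = -0.0390 / 0.0816 = -0.4772 which rounds to -0.48
d₂ = d₁ − σ√T = -0.4772 − 0.0816 = -0.5588 which rounds to -0.56
exp(−rT) = exp(−0.032·0.1667) = 0.9947
N(d₁) = N(-0.48) = 0.3156;  N(d₂) = N(-0.56) = 0.2877
C = 410·0.3156 − 430·0.9947·0.2877 = 129.3960 − 123.0553 = 6.3407

£6.34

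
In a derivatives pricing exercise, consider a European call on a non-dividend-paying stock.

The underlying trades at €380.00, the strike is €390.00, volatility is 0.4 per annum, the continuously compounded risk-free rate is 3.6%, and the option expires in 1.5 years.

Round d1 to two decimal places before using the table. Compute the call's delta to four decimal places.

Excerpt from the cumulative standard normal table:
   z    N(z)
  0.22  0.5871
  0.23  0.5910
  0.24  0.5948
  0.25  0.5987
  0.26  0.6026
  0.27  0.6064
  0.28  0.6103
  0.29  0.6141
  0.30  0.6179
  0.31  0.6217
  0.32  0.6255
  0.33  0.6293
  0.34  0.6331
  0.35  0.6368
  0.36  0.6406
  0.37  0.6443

T = 1.5;  σ√T = 0.4899
d₁ = [ln(380/390) + (0.036 + ½·0.4²)·1.5] / (σ√T) = (-0.0260 + 0.1740) / 0.4899 = 0.3022 which rounds to 0.30
N(d₁) = N(0.30) = 0.6179
Δ_call = N(d₁) = 0.6179

0.6179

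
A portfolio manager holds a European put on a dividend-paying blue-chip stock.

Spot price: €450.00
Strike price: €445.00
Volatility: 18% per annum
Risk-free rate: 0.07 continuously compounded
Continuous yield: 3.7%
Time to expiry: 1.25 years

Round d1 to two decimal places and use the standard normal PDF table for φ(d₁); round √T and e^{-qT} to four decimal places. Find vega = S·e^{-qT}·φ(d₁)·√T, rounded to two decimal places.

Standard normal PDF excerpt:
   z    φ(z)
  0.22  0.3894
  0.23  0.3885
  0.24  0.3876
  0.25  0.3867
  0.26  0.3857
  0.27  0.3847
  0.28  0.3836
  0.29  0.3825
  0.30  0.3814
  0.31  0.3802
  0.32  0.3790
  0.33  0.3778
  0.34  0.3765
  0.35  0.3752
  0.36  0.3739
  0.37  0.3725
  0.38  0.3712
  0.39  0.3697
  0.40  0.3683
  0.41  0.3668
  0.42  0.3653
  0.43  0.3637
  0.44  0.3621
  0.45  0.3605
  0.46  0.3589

σ√T = 0.18 × 1.1180 = 0.2012
d₁ = [ln(450/445) + (0.07 − 0.037 + 0.18²/2)·1.25] / 0.2012 = [0.0112 + 0.0615] / 0.2012 = 0.3611 which rounds to 0.36
√T = √1.25 = 1.1180
φ(d₁) = φ(0.36) = 0.3739
exp(−qT) = exp(−0.037·1.25) = 0.9548
vega = S·exp(−qT)·φ(d₁)·√T = 450·0.9548·0.3739·1.1180 = 179.6066
(Call and put vega coincide under Black-Scholes.)

179.61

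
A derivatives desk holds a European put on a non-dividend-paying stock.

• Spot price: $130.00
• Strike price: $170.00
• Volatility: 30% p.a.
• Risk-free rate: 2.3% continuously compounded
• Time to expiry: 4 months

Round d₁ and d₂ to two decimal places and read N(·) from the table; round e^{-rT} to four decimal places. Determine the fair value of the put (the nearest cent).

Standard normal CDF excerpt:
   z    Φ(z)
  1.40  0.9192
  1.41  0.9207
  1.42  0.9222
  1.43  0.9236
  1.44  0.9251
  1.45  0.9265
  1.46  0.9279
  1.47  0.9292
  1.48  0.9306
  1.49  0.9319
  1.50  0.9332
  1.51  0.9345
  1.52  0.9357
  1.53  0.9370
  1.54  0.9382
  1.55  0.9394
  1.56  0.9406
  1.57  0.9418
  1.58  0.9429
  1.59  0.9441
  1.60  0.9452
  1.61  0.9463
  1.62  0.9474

$39.39

σ√T = 0.3·√0.3333 = 0.1732
d₁ = [ln(130/170) + (0.023 + 0.3²/2)·0.3333] / 0.1732 = [-0.2683 + 0.0227] / 0.1732 = -1.4180 → -1.42
d₂ = d₁ − σ√T = -1.4180 − 0.1732 = -1.5912 → -1.59
exp(−rT) = exp(−0.023·0.3333) = 0.9924
N(−d₂) = N(1.59) = 0.9441;  N(−d₁) = N(1.42) = 0.9222
P = 170·0.9924·0.9441 − 130·0.9222 = 159.2772 − 119.8860 = 39.3912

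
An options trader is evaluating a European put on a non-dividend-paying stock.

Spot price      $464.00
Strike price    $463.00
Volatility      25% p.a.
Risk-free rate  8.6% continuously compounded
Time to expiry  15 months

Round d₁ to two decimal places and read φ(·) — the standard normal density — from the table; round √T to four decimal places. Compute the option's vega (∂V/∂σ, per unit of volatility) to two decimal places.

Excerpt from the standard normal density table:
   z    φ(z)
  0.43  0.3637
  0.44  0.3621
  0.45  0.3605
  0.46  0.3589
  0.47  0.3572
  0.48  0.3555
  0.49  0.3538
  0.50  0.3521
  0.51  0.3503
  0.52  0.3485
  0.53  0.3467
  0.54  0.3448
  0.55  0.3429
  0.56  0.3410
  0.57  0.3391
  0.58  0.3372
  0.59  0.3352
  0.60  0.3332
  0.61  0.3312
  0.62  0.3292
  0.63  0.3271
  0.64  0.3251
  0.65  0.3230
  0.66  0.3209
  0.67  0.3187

σ√T = 0.25·√1.25 = 0.2795
d₁ = [ln(464/463) + (0.086 + 0.25²/2)·1.25] / 0.2795 = [0.0022 + 0.1466] / 0.2795 = 0.5321 → 0.53
√T = √1.25 = 1.1180
φ(d₁) = φ(0.53) = 0.3467
vega = S·φ(d₁)·√T = 464·0.3467·1.1180 = 179.8513
(Vega is the same for a European call and put with the same parameters.)

179.85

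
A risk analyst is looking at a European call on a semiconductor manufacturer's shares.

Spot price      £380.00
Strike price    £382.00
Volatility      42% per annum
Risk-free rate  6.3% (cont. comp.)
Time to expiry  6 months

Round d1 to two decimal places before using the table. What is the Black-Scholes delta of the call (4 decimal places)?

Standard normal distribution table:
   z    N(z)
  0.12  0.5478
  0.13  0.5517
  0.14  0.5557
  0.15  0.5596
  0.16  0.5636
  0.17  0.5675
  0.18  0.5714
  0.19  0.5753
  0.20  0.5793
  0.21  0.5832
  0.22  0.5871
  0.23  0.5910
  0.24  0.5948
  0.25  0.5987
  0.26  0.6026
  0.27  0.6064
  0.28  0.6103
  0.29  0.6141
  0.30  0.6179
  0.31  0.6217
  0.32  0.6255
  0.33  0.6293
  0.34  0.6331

0.5948

σ√T = 0.42 × 0.7071 = 0.2970
d₁ = [ln(380/382) + (0.063 + 0.42²/2)·0.5] / 0.2970 = [-0.0052 + 0.0756] / 0.2970 = 0.2369 ≈ 0.24
N(d₁) = N(0.24) = 0.5948
Δ_call = N(d₁) = 0.5948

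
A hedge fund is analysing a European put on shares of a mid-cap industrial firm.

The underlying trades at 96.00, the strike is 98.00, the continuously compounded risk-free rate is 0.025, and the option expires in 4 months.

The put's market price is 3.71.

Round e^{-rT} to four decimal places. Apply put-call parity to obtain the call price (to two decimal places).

exp(−rT) = exp(−0.025·0.3333) = 0.9917
Put-call parity: C − P = S − K·e^(−rT) = 96 − 98·0.9917 = 96 − 97.1866 = -1.1866
C = P + (C − P) = 3.71 + (-1.1866) = 2.5234

2.52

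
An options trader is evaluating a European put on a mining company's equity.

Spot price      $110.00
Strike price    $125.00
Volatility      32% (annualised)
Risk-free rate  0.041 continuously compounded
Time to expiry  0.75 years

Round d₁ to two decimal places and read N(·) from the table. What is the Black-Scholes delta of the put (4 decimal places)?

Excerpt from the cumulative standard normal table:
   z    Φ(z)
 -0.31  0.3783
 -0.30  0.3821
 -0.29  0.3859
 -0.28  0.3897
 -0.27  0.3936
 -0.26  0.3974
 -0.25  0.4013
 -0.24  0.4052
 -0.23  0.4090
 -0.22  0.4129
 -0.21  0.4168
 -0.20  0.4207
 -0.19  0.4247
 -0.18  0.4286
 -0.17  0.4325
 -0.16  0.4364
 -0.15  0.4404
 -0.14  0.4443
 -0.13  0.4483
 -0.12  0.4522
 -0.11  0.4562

-0.5832

σ√T = 0.32·√0.75 = 0.2771
d₁ = [ln(110/125) + (0.041 + 0.32²/2)·0.75] / 0.2771 = [-0.1278 + 0.0692] / 0.2771 = -0.2118 ⇒ -0.21
N(d₁) = N(-0.21) = 0.4168
Δ_put = N(d₁) − 1 = 0.4168 − 1 = -0.5832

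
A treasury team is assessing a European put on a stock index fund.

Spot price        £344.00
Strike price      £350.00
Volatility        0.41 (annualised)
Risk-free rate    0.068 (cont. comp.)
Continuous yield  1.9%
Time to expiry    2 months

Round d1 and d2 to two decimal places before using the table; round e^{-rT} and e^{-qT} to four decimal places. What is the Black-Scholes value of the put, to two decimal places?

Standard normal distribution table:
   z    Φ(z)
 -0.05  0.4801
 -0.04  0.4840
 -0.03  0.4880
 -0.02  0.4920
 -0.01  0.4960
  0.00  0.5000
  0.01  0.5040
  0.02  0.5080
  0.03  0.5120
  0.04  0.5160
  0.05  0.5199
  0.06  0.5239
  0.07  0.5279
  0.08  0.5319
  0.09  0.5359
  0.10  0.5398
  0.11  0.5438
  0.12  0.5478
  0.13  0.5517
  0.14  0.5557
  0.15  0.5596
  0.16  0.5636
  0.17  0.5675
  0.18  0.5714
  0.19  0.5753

£24.96

σ√T = 0.41 × 0.4082 = 0.1674
d₁ = [ln(344/350) + (0.068 − 0.019 + ½·0.41²)·0.1667] / (σ√T) = (-0.0173 + 0.0222) / 0.1674 = 0.0292 which rounds to 0.03
d₂ = 0.0292 − 0.1674 = -0.1382 which rounds to -0.14
e^(−qT) = e^(−0.019·0.1667) = 0.9968;  e^(−rT) = e^(−0.068·0.1667) = 0.9887
P = 350·0.9887·N(0.14) − 344·0.9968·N(-0.03) = 350·0.9887·0.5557 − 344·0.9968·0.4880 = 192.2972 − 167.3348 = 24.9624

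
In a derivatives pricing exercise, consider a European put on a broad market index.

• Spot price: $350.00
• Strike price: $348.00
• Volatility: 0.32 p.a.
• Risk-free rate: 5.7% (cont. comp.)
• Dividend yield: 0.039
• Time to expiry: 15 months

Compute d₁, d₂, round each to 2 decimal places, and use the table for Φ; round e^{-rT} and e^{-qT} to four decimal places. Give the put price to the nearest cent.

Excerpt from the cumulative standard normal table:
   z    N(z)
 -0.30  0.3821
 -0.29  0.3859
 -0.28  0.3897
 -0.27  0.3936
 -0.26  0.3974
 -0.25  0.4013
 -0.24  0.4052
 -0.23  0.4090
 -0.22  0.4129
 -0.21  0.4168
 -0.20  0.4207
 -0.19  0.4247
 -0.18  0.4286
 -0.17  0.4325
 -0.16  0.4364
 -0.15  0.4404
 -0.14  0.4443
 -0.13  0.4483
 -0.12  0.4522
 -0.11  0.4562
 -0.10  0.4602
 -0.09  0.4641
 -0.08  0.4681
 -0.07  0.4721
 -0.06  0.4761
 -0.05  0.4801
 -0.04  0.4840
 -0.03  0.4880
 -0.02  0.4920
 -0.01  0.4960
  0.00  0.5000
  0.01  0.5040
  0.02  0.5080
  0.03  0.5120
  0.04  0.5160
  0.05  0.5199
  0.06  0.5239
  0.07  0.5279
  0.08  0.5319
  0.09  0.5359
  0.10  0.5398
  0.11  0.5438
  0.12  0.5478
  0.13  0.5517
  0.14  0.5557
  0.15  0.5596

T = 1.25;  σ√T = 0.3578
d₁ = [ln(350/348) + (0.057 − 0.039 + 0.32²/2)·1.25] / 0.3578 = [0.0057 + 0.0865] / 0.3578 = 0.2578 → 0.26
d₂ = d₁ − σ√T = 0.2578 − 0.3578 = -0.1000 → -0.10
e^(−qT) = e^(−0.039·1.25) = 0.9524;  e^(−rT) = e^(−0.057·1.25) = 0.9312
P = 348·0.9312·N(0.10) − 350·0.9524·N(-0.26) = 348·0.9312·0.5398 − 350·0.9524·0.3974 = 174.9263 − 132.4693 = 42.4570

$42.46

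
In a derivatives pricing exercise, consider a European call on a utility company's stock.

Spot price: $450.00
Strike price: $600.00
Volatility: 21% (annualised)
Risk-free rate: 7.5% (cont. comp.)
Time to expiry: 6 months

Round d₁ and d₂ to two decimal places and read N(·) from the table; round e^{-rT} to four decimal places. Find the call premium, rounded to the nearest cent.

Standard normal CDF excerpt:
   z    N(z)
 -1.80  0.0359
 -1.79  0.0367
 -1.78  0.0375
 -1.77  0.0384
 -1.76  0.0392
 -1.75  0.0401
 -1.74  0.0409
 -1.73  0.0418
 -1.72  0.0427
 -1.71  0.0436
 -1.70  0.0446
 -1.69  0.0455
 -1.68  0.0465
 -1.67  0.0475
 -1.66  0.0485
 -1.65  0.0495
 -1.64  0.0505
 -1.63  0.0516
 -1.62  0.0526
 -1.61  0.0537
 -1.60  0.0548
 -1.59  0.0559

$1.51

T = 0.5;  σ√T = 0.1485
ln(S/K) + (r + σ²/2)T = ln(450/600) + (0.075 + 0.21²/2)·0.5 = -0.2877 + 0.0485 = -0.2392
d₁ = -0.2392 / 0.1485 = -1.6106 which rounds to -1.61
d₂ = d₁ − σ√T = -1.6106 − 0.1485 = -1.7591 which rounds to -1.76
exp(−rT) = exp(−0.075·0.5) = 0.9632
N(d₁) = N(-1.61) = 0.0537;  N(d₂) = N(-1.76) = 0.0392
C = 450·0.0537 − 600·0.9632·0.0392 = 24.1650 − 22.6545 = 1.5105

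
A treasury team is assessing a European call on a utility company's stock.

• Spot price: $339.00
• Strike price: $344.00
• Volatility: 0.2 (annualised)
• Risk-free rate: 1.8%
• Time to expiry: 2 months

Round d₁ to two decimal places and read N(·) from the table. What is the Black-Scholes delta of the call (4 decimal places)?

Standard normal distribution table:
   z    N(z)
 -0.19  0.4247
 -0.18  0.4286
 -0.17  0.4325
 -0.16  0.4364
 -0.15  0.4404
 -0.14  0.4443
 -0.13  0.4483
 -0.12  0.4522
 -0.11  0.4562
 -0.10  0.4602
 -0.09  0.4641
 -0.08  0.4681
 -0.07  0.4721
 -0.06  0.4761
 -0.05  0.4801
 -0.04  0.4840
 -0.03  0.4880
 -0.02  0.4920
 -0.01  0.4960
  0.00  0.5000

σ√T = 0.2·√0.1667 = 0.0816
d₁ = [ln(339/344) + (0.018 + ½·0.2²)·0.1667] / (σ√T) = (-0.0146 + 0.0063) / 0.0816 = -0.1018 → -0.10
N(d₁) = N(-0.10) = 0.4602
Δ_call = N(d₁) = 0.4602

0.4602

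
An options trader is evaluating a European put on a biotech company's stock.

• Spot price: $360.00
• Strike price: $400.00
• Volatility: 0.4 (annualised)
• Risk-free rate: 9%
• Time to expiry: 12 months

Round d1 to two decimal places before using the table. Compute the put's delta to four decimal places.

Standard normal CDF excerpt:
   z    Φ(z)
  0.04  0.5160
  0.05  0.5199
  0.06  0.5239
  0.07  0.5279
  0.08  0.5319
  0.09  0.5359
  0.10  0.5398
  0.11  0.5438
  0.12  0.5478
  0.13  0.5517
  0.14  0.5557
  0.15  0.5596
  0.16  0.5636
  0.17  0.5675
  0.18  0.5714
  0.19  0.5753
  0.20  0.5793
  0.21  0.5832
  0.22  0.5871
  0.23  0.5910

T = 1;  σ√T = 0.4000
ln(S/K) + (r + σ²/2)T = ln(360/400) + (0.09 + 0.4²/2)·1 = -0.1054 + 0.1700 = 0.0646
d₁ = 0.0646 / 0.4000 = 0.1616 → 0.16
N(d₁) = N(0.16) = 0.5636
Δ_put = N(d₁) − 1 = 0.5636 − 1 = -0.4364

-0.4364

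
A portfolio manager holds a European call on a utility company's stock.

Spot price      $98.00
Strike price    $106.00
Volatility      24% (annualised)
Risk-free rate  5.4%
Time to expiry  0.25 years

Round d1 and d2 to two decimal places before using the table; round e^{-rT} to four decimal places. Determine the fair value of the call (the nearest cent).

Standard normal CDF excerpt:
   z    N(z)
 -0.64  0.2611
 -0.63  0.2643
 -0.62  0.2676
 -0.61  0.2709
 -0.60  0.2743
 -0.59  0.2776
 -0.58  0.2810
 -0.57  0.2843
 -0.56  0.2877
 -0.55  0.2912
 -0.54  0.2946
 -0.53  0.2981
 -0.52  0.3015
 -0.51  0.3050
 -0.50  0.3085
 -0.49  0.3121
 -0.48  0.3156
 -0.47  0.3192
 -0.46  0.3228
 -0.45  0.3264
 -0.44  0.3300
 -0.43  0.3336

σ√T = 0.24·√0.25 = 0.1200
ln(S/K) + (r + σ²/2)T = ln(98/106) + (0.054 + 0.24²/2)·0.25 = -0.0785 + 0.0207 = -0.0578
d₁ = -0.0578 / 0.1200 = -0.4814 ⇒ -0.48
d₂ = d₁ − σ√T = -0.4814 − 0.1200 = -0.6014 ⇒ -0.60
exp(−rT) = exp(−0.054·0.25) = 0.9866
N(d₁) = N(-0.48) = 0.3156;  N(d₂) = N(-0.60) = 0.2743
C = 98·0.3156 − 106·0.9866·0.2743 = 30.9288 − 28.6862 = 2.2426

$2.24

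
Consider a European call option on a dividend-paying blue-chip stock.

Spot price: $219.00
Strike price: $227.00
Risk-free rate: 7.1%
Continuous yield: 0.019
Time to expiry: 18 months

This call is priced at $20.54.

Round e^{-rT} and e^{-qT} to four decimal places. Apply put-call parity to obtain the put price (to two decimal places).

exp(−qT) = exp(−0.019·1.5) = 0.9719;  exp(−rT) = exp(−0.071·1.5) = 0.8990
Put-call parity: C − P = S·e^(−qT) − K·e^(−rT) = 219·0.9719 − 227·0.8990 = 212.8461 − 204.0730 = 8.7731
P = C − (C − P) = 20.54 − (8.7731) = 11.7669

$11.77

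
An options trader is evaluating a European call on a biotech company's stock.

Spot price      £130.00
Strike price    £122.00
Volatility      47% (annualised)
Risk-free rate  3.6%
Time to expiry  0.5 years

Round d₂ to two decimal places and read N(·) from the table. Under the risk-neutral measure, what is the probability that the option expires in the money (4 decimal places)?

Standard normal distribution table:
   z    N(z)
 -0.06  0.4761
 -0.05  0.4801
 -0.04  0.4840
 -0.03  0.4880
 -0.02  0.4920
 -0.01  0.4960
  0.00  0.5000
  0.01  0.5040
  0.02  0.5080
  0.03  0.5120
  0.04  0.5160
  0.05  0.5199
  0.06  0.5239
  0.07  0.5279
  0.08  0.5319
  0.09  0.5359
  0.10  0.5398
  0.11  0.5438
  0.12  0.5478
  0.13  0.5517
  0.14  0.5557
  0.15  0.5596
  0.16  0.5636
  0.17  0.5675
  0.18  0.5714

0.5319

T = 0.5;  σ√T = 0.3323
d₁ = [ln(130/122) + (0.036 + 0.47²/2)·0.5] / 0.3323 = [0.0635 + 0.0732] / 0.3323 = 0.4114 which rounds to 0.41
d₂ = d₁ − σ√T = 0.4114 − 0.3323 = 0.0791 which rounds to 0.08
Risk-neutral Pr[S_T > K] = N(d₂) = N(0.08) = 0.5319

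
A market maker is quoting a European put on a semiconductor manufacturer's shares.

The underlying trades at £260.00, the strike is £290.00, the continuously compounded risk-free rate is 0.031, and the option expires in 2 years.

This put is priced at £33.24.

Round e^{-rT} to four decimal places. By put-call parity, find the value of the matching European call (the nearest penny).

£20.67

e^(−rT) = e^(−0.031·2) = 0.9399
Put-call parity: C − P = S − K·e^(−rT) = 260 − 290·0.9399 = 260 − 272.5710 = -12.5710
C = P + (C − P) = 33.24 + (-12.5710) = 20.6690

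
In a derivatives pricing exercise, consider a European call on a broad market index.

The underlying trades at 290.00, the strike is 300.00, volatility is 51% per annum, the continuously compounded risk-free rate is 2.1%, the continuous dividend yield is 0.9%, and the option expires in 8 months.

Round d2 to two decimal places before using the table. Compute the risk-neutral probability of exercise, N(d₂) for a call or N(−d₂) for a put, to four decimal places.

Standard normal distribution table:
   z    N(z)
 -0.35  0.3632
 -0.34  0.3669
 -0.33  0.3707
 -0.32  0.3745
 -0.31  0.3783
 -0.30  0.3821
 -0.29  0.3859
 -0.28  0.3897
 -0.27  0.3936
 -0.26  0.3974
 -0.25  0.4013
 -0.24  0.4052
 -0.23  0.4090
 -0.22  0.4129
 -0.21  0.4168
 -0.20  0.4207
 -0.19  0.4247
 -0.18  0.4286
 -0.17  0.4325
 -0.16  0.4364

σ√T = 0.51 × 0.8165 = 0.4164
d₁ = [ln(290/300) + (0.021 − 0.009 + ½·0.51²)·0.6667] / (σ√T) = (-0.0339 + 0.0947) / 0.4164 = 0.1460 ⇒ 0.15
d₂ = 0.1460 − 0.4164 = -0.2704 ⇒ -0.27
Risk-neutral Pr[S_T > K] = N(d₂) = N(-0.27) = 0.3936

0.3936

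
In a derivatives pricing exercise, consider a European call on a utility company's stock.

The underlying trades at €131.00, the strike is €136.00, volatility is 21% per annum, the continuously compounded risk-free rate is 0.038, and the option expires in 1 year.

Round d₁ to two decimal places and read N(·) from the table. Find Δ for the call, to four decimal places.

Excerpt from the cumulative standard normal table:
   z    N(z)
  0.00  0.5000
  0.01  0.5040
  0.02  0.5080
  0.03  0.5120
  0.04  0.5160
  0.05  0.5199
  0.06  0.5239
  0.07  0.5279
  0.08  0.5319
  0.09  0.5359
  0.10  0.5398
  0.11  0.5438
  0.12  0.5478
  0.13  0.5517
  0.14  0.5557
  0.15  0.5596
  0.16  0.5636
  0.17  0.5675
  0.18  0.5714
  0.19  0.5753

0.5438

σ√T = 0.21 × 1.0000 = 0.2100
d₁ = [ln(131/136) + (0.038 + ½·0.21²)·1] / (σ√T) = (-0.0375 + 0.0600) / 0.2100 = 0.1076 ⇒ 0.11
N(d₁) = N(0.11) = 0.5438
Δ_call = N(d₁) = 0.5438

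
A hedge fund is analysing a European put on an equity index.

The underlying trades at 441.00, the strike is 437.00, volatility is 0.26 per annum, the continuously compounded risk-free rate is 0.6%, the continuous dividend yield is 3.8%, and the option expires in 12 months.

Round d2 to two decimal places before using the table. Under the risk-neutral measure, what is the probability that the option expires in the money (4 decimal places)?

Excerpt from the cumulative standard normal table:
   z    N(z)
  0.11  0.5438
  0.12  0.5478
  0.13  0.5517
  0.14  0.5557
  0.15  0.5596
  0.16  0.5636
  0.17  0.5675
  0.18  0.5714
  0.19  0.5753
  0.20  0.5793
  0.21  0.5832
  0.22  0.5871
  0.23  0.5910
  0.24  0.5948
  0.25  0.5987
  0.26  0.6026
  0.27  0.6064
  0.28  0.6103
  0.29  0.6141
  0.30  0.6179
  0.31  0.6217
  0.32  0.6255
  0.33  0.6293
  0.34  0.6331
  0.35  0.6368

T = 1;  σ√T = 0.2600
d₁ = [ln(441/437) + (0.006 − 0.038 + ½·0.26²)·1] / (σ√T) = (0.0091 + 0.0018) / 0.2600 = 0.0420 ⇒ 0.04
d₂ = 0.0420 − 0.2600 = -0.2180 ⇒ -0.22
Risk-neutral Pr[S_T < K] = N(−d₂) = N(0.22) = 0.5871

0.5871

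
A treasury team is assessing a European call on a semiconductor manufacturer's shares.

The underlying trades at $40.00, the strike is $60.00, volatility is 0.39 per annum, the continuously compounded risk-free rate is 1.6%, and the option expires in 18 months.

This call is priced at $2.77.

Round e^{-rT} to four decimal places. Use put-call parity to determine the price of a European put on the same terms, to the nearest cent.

$21.35

e^(−rT) = e^(−0.016·1.5) = 0.9763
Put-call parity: C − P = S − K·e^(−rT) = 40 − 60·0.9763 = 40 − 58.5780 = -18.5780
P = C − (C − P) = 2.77 − (-18.5780) = 21.3480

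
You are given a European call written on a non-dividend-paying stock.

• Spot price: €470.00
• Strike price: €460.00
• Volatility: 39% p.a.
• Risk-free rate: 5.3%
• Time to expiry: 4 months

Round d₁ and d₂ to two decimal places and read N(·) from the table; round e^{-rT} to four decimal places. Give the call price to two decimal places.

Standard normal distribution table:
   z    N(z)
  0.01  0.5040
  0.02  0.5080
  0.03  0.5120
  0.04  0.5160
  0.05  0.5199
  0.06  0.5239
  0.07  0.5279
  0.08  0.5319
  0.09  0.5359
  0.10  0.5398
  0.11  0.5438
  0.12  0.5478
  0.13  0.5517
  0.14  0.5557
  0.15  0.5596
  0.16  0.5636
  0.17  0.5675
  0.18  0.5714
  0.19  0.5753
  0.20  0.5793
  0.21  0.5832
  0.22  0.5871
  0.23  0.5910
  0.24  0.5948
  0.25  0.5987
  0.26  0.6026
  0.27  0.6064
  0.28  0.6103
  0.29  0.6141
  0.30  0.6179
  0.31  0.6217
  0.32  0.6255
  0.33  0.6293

σ√T = 0.39 × 0.5774 = 0.2252
d₁ = [ln(470/460) + (0.053 + 0.39²/2)·0.3333] / 0.2252 = [0.0215 + 0.0430] / 0.2252 = 0.2866 ⇒ 0.29
d₂ = d₁ − σ√T = 0.2866 − 0.2252 = 0.0614 ⇒ 0.06
e^(−rT) = e^(−0.053·0.3333) = 0.9825
C = 470·N(0.29) − 460·0.9825·N(0.06) = 470·0.6141 − 460·0.9825·0.5239 = 288.6270 − 236.7766 = 51.8504

€51.85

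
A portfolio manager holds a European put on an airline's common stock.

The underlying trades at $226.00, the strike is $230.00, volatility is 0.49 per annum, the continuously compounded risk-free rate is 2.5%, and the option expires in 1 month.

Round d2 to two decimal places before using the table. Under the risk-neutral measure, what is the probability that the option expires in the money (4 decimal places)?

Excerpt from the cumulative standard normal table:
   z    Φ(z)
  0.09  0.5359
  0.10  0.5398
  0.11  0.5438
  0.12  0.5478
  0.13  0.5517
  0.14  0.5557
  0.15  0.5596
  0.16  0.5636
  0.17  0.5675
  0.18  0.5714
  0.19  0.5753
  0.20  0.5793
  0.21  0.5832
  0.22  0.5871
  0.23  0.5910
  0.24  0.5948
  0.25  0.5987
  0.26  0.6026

0.5714

T = 0.08333;  σ√T = 0.1415
d₁ = [ln(226/230) + (0.025 + 0.49²/2)·0.08333] / 0.1415 = [-0.0175 + 0.0121] / 0.1415 = -0.0386 ⇒ -0.04
d₂ = d₁ − σ√T = -0.0386 − 0.1415 = -0.1800 ⇒ -0.18
Pr(exercise) under Q = N(−d₂) = N(0.18) = 0.5714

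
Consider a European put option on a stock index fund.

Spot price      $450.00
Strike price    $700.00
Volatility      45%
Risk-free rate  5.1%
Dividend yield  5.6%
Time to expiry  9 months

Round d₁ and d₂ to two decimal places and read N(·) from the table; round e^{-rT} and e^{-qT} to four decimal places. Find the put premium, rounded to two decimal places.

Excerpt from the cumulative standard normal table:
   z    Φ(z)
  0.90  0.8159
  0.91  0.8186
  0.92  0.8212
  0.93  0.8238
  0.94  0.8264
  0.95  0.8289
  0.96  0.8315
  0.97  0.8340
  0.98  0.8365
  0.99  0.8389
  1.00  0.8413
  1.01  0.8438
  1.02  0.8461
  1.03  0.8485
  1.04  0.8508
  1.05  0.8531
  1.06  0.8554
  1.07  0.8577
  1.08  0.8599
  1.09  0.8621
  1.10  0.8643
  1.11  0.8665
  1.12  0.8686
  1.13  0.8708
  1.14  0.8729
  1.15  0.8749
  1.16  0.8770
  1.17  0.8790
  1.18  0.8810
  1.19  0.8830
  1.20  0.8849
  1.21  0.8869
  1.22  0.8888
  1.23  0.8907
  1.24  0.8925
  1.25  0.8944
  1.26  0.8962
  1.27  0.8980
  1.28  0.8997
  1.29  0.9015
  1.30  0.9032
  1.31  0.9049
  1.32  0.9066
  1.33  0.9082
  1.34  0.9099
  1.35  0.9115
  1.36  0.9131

T = 0.75;  σ√T = 0.3897
ln(S/K) + (r − q + σ²/2)T = ln(450/700) + (0.051 − 0.056 + 0.45²/2)·0.75 = -0.4418 + 0.0722 = -0.3696
d₁ = -0.3696 / 0.3897 = -0.9485 which rounds to -0.95
d₂ = d₁ − σ√T = -0.9485 − 0.3897 = -1.3382 which rounds to -1.34
e^(−qT) = e^(−0.056·0.75) = 0.9589;  e^(−rT) = e^(−0.051·0.75) = 0.9625
N(−d₂) = N(1.34) = 0.9099;  N(−d₁) = N(0.95) = 0.8289
P = 700·0.9625·0.9099 − 450·0.9589·0.8289 = 613.0451 − 357.6745 = 255.3706

$255.37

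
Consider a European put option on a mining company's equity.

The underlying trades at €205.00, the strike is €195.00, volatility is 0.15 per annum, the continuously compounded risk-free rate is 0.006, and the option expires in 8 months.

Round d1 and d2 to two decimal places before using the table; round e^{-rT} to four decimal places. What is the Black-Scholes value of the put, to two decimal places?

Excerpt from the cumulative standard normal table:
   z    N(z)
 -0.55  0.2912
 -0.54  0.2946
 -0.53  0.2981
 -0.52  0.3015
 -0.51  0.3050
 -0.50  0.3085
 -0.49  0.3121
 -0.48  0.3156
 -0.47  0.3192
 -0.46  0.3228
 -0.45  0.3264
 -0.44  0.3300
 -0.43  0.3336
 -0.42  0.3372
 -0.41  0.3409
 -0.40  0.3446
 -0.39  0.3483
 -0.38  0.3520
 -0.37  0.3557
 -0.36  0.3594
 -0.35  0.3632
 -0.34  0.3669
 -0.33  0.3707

σ√T = 0.15·√0.6667 = 0.1225
ln(S/K) + (r + σ²/2)T = ln(205/195) + (0.006 + 0.15²/2)·0.6667 = 0.0500 + 0.0115 = 0.0615
d₁ = 0.0615 / 0.1225 = 0.5022 ≈ 0.50
d₂ = d₁ − σ√T = 0.5022 − 0.1225 = 0.3798 ≈ 0.38
e^(−rT) = e^(−0.006·0.6667) = 0.9960
P = 195·0.9960·N(-0.38) − 205·N(-0.50) = 195·0.9960·0.3520 − 205·0.3085 = 68.3654 − 63.2425 = 5.1229

€5.12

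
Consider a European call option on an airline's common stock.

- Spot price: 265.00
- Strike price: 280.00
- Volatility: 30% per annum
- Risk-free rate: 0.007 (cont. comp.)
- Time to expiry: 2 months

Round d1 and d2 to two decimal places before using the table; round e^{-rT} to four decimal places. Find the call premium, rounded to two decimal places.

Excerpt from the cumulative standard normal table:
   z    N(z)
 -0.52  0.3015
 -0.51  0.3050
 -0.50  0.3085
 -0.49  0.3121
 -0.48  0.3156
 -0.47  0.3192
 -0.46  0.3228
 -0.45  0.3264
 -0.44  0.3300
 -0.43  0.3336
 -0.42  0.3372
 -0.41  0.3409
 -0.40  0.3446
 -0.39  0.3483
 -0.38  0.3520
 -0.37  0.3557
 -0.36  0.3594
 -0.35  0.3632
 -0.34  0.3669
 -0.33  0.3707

7.00

σ√T = 0.3·√0.1667 = 0.1225
d₁ = [ln(265/280) + (0.007 + ½·0.3²)·0.1667] / (σ√T) = (-0.0551 + 0.0087) / 0.1225 = -0.3788 ⇒ -0.38
d₂ = -0.3788 − 0.1225 = -0.5013 ⇒ -0.50
e^(−rT) = e^(−0.007·0.1667) = 0.9988
N(d₁) = N(-0.38) = 0.3520;  N(d₂) = N(-0.50) = 0.3085
C = 265·0.3520 − 280·0.9988·0.3085 = 93.2800 − 86.2763 = 7.0037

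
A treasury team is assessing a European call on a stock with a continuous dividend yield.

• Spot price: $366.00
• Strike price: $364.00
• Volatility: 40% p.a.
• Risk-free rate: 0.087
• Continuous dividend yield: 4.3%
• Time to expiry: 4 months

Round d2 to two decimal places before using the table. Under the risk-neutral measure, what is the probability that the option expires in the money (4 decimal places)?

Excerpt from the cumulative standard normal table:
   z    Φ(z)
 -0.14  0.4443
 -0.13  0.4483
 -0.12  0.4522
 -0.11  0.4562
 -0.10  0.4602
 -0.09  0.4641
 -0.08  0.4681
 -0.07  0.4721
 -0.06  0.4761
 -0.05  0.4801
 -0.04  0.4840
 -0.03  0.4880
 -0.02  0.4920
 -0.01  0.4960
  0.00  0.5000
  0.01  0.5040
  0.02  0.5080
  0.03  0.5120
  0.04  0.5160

0.4880

σ√T = 0.4 × 0.5774 = 0.2309
ln(S/K) + (r − q + σ²/2)T = ln(366/364) + (0.087 − 0.043 + 0.4²/2)·0.3333 = 0.0055 + 0.0413 = 0.0468
d₁ = 0.0468 / 0.2309 = 0.2027 ⇒ 0.20
d₂ = d₁ − σ√T = 0.2027 − 0.2309 = -0.0282 ⇒ -0.03
Pr(exercise) under Q = N(d₂) = 0.4880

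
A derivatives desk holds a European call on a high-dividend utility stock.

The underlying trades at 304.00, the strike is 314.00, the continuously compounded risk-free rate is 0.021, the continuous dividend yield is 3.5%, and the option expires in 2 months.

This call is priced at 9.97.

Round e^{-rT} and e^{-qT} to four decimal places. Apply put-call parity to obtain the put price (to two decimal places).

exp(−qT) = exp(−0.035·0.1667) = 0.9942;  exp(−rT) = exp(−0.021·0.1667) = 0.9965
Put-call parity: C − P = S·e^(−qT) − K·e^(−rT) = 304·0.9942 − 314·0.9965 = 302.2368 − 312.9010 = -10.6642
P = C − (C − P) = 9.97 − (-10.6642) = 20.6342

20.63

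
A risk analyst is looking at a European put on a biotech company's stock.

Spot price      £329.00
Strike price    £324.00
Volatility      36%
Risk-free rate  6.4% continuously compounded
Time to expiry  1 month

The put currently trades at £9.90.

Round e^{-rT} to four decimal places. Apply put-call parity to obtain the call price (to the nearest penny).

e^(−rT) = e^(−0.064·0.08333) = 0.9947
Put-call parity: C − P = S − K·e^(−rT) = 329 − 324·0.9947 = 329 − 322.2828 = 6.7172
C = P + (C − P) = 9.90 + (6.7172) = 16.6172

£16.62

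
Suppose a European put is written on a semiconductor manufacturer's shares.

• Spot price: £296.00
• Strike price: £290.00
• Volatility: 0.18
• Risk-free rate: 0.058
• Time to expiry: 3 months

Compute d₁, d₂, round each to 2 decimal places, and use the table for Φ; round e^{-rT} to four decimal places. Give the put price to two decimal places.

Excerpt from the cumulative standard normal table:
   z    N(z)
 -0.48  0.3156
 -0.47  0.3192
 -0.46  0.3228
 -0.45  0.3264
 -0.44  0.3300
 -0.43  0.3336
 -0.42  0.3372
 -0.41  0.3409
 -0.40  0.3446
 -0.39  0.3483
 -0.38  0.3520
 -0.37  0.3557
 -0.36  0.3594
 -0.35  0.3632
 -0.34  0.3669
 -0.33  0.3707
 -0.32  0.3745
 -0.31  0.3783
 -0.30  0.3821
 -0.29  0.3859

σ√T = 0.18·√0.25 = 0.0900
d₁ = [ln(296/290) + (0.058 + ½·0.18²)·0.25] / (σ√T) = (0.0205 + 0.0186) / 0.0900 = 0.4337 which rounds to 0.43
d₂ = 0.4337 − 0.0900 = 0.3437 which rounds to 0.34
exp(−rT) = exp(−0.058·0.25) = 0.9856
P = 290·0.9856·N(-0.34) − 296·N(-0.43) = 290·0.9856·0.3669 − 296·0.3336 = 104.8688 − 98.7456 = 6.1232

£6.12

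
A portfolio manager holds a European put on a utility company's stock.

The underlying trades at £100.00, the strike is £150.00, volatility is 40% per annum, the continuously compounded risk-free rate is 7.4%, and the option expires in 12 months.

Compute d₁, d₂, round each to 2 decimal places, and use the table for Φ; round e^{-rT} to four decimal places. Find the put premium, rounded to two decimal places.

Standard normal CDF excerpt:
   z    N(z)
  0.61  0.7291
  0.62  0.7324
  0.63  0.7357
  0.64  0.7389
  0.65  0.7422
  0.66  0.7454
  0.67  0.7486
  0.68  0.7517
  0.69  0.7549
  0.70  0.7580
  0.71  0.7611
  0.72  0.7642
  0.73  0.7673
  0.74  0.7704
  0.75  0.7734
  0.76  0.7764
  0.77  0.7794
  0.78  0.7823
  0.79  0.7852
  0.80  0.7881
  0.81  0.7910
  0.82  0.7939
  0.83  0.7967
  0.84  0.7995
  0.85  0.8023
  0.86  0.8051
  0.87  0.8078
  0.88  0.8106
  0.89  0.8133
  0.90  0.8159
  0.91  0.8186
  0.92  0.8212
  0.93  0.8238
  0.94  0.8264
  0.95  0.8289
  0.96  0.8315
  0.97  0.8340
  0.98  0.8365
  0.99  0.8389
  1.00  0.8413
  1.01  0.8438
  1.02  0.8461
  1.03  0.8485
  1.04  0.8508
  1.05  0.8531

£44.63

T = 1;  σ√T = 0.4000
d₁ = [ln(100/150) + (0.074 + 0.4²/2)·1] / 0.4000 = [-0.4055 + 0.1540] / 0.4000 = -0.6287 → -0.63
d₂ = d₁ − σ√T = -0.6287 − 0.4000 = -1.0287 → -1.03
e^(−rT) = e^(−0.074·1) = 0.9287
N(−d₂) = N(1.03) = 0.8485;  N(−d₁) = N(0.63) = 0.7357
P = 150·0.9287·0.8485 − 100·0.7357 = 118.2003 − 73.5700 = 44.6303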